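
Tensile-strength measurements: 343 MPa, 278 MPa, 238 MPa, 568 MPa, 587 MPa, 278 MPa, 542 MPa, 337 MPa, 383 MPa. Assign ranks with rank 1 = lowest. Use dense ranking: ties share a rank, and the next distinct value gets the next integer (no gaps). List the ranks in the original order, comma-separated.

Sorted (ascending): 238, 278, 278, 337, 343, 383, 542, 568, 587
The 2 values of 278 share dense rank 2.
Remaining distinct values take the next consecutive integers.

4, 2, 1, 7, 8, 2, 6, 3, 5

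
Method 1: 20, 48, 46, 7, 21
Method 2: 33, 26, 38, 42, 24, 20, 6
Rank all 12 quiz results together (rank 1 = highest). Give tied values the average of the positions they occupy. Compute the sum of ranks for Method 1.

31.5

Sorted (descending): 48, 46, 42, 38, 33, 26, 24, 21, 20, 20, 7, 6
The 2 values of 20 occupy positions 9–10 → average rank (9+10)/2 = 9.5.
Method 1 values → pooled ranks: 20→9.5, 48→1, 46→2, 7→11, 21→8
Rank sum = 9.5 + 1 + 2 + 11 + 8 = 31.5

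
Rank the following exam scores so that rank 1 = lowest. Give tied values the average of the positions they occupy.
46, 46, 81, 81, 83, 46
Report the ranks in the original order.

Sorted (ascending): 46, 46, 46, 81, 81, 83
The 3 values of 46 occupy positions 1–3 → average rank 2.
The 2 values of 81 occupy positions 4–5 → average rank (4+5)/2 = 4.5.

2, 2, 4.5, 4.5, 6, 2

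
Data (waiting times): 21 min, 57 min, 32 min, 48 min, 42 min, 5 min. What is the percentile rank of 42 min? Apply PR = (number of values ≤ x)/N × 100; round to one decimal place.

66.7

N = 6.
Strictly below 42: 3. Equal to 42: 1.
PR = 4/6 × 100 = 66.7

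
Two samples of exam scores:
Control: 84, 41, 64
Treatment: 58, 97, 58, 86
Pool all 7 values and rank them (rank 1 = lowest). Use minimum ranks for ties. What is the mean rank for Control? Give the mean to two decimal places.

Sorted (ascending): 41, 58, 58, 64, 84, 86, 97
The 2 values of 58 occupy positions 2–3 → each gets rank 2.
Control values → pooled ranks: 84→5, 41→1, 64→4
Mean rank = (5 + 1 + 4) / 3 = 3.33

3.33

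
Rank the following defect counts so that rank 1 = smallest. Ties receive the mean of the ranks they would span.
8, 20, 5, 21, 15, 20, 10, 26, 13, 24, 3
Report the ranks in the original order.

3, 7.5, 2, 9, 6, 7.5, 4, 11, 5, 10, 1

Sorted (ascending): 3, 5, 8, 10, 13, 15, 20, 20, 21, 24, 26
The 2 values of 20 occupy positions 7–8 → average rank (7+8)/2 = 7.5.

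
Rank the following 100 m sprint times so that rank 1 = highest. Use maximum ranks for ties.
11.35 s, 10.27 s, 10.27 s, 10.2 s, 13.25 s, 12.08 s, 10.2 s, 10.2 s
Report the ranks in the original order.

3, 5, 5, 8, 1, 2, 8, 8

Sorted (descending): 13.25, 12.08, 11.35, 10.27, 10.27, 10.2, 10.2, 10.2
The 2 values of 10.27 occupy positions 4–5 → each gets rank 5.
The 3 values of 10.2 occupy positions 6–8 → each gets rank 8.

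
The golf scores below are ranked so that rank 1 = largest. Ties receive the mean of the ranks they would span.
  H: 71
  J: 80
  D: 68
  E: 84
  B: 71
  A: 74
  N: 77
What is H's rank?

5.5

Sorted (descending): 84, 80, 77, 74, 71, 71, 68
The 2 values of 71 occupy positions 5–6 → average rank (5+6)/2 = 5.5.
H has value 71 → rank 5.5.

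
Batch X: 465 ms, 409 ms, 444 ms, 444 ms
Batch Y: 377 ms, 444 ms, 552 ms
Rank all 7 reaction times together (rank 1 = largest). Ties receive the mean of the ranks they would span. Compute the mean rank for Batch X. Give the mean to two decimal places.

Sorted (descending): 552, 465, 444, 444, 444, 409, 377
The 3 values of 444 occupy positions 3–5 → average rank 4.
Batch X values → pooled ranks: 465→2, 409→6, 444→4, 444→4
Mean rank = (2 + 6 + 4 + 4) / 4 = 4.00

4.00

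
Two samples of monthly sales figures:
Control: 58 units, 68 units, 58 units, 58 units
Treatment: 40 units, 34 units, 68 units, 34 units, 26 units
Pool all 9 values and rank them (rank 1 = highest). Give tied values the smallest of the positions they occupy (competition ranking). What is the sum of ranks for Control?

10

Sorted (descending): 68, 68, 58, 58, 58, 40, 34, 34, 26
The 2 values of 68 occupy positions 1–2 → each gets rank 1.
The 3 values of 58 occupy positions 3–5 → each gets rank 3.
The 2 values of 34 occupy positions 7–8 → each gets rank 7.
Control values → pooled ranks: 58→3, 68→1, 58→3, 58→3
Rank sum = 3 + 1 + 3 + 3 = 10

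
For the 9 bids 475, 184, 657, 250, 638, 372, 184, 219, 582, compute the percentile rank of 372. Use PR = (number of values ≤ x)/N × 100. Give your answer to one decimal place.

N = 9.
Strictly below 372: 4. Equal to 372: 1.
PR = 5/9 × 100 = 55.6

55.6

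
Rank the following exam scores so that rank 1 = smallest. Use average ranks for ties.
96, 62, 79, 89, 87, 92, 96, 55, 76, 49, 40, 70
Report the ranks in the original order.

Sorted (ascending): 40, 49, 55, 62, 70, 76, 79, 87, 89, 92, 96, 96
The 2 values of 96 occupy positions 11–12 → average rank (11+12)/2 = 11.5.

11.5, 4, 7, 9, 8, 10, 11.5, 3, 6, 2, 1, 5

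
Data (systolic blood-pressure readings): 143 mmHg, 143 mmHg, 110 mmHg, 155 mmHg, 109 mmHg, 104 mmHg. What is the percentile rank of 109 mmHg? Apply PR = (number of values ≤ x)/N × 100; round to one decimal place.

N = 6.
Strictly below 109: 1. Equal to 109: 1.
PR = 2/6 × 100 = 33.3

33.3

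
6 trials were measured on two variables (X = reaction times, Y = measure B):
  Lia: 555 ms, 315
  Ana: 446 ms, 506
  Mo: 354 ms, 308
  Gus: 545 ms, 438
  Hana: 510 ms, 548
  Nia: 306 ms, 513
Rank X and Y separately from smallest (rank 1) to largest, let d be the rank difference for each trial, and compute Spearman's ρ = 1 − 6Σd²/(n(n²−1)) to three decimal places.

-0.200

Ranks of variable 1: 6, 3, 2, 5, 4, 1
Ranks of variable 2: 2, 4, 1, 3, 6, 5
d = r₁ − r₂: 4, -1, 1, 2, -2, -4
d²: 16, 1, 1, 4, 4, 16; Σd² = 42
ρ = 1 − 6·42/(6·35) = 1 − 252/210 = -0.200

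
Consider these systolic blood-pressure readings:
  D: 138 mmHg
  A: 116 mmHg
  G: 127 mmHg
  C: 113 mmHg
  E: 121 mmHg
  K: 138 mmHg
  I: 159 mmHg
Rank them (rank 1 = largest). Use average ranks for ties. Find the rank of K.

2.5

Sorted (descending): 159, 138, 138, 127, 121, 116, 113
The 2 values of 138 occupy positions 2–3 → average rank (2+3)/2 = 2.5.
K has value 138 mmHg → rank 2.5.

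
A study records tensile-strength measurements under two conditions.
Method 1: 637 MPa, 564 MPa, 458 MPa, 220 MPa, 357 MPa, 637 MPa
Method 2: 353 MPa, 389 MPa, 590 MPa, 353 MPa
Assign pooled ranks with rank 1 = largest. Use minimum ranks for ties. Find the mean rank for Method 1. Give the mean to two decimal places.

4.67

Sorted (descending): 637, 637, 590, 564, 458, 389, 357, 353, 353, 220
The 2 values of 637 occupy positions 1–2 → each gets rank 1.
The 2 values of 353 occupy positions 8–9 → each gets rank 8.
Method 1 values → pooled ranks: 637→1, 564→4, 458→5, 220→10, 357→7, 637→1
Mean rank = (1 + 4 + 5 + 10 + 7 + 1) / 6 = 4.67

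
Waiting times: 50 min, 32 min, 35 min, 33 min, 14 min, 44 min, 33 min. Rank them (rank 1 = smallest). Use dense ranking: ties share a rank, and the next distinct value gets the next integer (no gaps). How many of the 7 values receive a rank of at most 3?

4

Sorted (ascending): 14, 32, 33, 33, 35, 44, 50
The 2 values of 33 share dense rank 3.
Remaining distinct values take the next consecutive integers.
Ranks ≤ 3: {1, 2, 3, 3} → 4 values.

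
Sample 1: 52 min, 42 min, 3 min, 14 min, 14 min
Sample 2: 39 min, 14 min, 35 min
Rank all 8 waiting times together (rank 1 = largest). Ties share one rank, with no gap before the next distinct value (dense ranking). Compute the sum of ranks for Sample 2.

12

Sorted (descending): 52, 42, 39, 35, 14, 14, 14, 3
The 3 values of 14 share dense rank 5.
Remaining distinct values take the next consecutive integers.
Sample 2 values → pooled ranks: 39→3, 14→5, 35→4
Rank sum = 3 + 5 + 4 = 12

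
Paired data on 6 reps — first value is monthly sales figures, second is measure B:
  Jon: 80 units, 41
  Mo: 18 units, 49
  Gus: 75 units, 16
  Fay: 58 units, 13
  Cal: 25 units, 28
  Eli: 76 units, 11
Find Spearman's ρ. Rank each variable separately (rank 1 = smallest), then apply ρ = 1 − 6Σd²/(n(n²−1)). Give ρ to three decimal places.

-0.371

Ranks of variable 1: 6, 1, 4, 3, 2, 5
Ranks of variable 2: 5, 6, 3, 2, 4, 1
d = r₁ − r₂: 1, -5, 1, 1, -2, 4
d²: 1, 25, 1, 1, 4, 16; Σd² = 48
ρ = 1 − 6·48/(6·35) = 1 − 288/210 = -0.371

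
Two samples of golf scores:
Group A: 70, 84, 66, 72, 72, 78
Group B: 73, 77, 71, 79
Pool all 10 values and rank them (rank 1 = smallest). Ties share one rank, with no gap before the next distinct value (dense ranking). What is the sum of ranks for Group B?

Sorted (ascending): 66, 70, 71, 72, 72, 73, 77, 78, 79, 84
The 2 values of 72 share dense rank 4.
Remaining distinct values take the next consecutive integers.
Group B values → pooled ranks: 73→5, 77→6, 71→3, 79→8
Rank sum = 5 + 6 + 3 + 8 = 22

22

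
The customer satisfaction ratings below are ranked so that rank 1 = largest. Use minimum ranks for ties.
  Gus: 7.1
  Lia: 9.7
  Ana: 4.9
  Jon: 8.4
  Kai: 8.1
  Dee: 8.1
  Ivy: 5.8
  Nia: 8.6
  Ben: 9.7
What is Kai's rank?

5

Sorted (descending): 9.7, 9.7, 8.6, 8.4, 8.1, 8.1, 7.1, 5.8, 4.9
The 2 values of 9.7 occupy positions 1–2 → each gets rank 1.
The 2 values of 8.1 occupy positions 5–6 → each gets rank 5.
Kai has value 8.1 → rank 5.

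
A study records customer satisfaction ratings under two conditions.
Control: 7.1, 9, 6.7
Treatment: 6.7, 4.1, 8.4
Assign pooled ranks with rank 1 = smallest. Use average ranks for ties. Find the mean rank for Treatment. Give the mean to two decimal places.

Sorted (ascending): 4.1, 6.7, 6.7, 7.1, 8.4, 9
The 2 values of 6.7 occupy positions 2–3 → average rank (2+3)/2 = 2.5.
Treatment values → pooled ranks: 6.7→2.5, 4.1→1, 8.4→5
Mean rank = (2.5 + 1 + 5) / 3 = 2.83

2.83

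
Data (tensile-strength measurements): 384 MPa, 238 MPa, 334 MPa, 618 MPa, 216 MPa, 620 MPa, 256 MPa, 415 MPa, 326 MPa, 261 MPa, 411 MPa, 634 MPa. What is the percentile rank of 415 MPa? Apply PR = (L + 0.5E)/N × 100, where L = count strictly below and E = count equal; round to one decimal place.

N = 12.
Strictly below 415: 8. Equal to 415: 1.
PR = (8 + 0.5·1)/12 × 100 = 70.8

70.8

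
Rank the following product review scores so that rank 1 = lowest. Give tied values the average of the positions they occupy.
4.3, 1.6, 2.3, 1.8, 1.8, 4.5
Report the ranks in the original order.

5, 1, 4, 2.5, 2.5, 6

Sorted (ascending): 1.6, 1.8, 1.8, 2.3, 4.3, 4.5
The 2 values of 1.8 occupy positions 2–3 → average rank (2+3)/2 = 2.5.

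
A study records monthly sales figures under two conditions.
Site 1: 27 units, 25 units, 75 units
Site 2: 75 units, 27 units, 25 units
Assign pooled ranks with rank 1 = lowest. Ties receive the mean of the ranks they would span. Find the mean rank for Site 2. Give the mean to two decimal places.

Sorted (ascending): 25, 25, 27, 27, 75, 75
The 2 values of 25 occupy positions 1–2 → average rank (1+2)/2 = 1.5.
The 2 values of 27 occupy positions 3–4 → average rank (3+4)/2 = 3.5.
The 2 values of 75 occupy positions 5–6 → average rank (5+6)/2 = 5.5.
Site 2 values → pooled ranks: 75→5.5, 27→3.5, 25→1.5
Mean rank = (5.5 + 3.5 + 1.5) / 3 = 3.50

3.50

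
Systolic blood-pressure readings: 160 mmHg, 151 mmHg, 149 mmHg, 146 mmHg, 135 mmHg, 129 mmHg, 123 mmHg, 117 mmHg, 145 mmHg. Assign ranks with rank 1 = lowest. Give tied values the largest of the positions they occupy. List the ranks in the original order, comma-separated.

9, 8, 7, 6, 4, 3, 2, 1, 5

Sorted (ascending): 117, 123, 129, 135, 145, 146, 149, 151, 160
No ties — each value takes its position as its rank.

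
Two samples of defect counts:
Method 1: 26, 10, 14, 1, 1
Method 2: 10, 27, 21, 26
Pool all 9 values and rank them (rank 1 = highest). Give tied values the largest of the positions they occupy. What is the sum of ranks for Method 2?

15

Sorted (descending): 27, 26, 26, 21, 14, 10, 10, 1, 1
The 2 values of 26 occupy positions 2–3 → each gets rank 3.
The 2 values of 10 occupy positions 6–7 → each gets rank 7.
The 2 values of 1 occupy positions 8–9 → each gets rank 9.
Method 2 values → pooled ranks: 10→7, 27→1, 21→4, 26→3
Rank sum = 7 + 1 + 4 + 3 = 15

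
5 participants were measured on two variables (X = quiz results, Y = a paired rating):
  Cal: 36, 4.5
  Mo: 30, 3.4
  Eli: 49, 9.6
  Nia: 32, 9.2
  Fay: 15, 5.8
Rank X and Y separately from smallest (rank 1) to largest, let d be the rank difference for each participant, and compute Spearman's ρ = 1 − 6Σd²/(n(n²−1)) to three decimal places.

Ranks of variable 1: 4, 2, 5, 3, 1
Ranks of variable 2: 2, 1, 5, 4, 3
d = r₁ − r₂: 2, 1, 0, -1, -2
d²: 4, 1, 0, 1, 4; Σd² = 10
ρ = 1 − 6·10/(5·24) = 1 − 60/120 = 0.500

0.500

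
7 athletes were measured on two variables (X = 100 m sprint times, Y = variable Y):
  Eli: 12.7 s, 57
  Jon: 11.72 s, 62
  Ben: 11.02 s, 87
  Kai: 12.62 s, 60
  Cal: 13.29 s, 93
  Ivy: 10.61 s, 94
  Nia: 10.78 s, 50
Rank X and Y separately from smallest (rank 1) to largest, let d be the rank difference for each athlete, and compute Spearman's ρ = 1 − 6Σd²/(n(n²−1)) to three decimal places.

Ranks of variable 1: 6, 4, 3, 5, 7, 1, 2
Ranks of variable 2: 2, 4, 5, 3, 6, 7, 1
d = r₁ − r₂: 4, 0, -2, 2, 1, -6, 1
d²: 16, 0, 4, 4, 1, 36, 1; Σd² = 62
ρ = 1 − 6·62/(7·48) = 1 − 372/336 = -0.107

-0.107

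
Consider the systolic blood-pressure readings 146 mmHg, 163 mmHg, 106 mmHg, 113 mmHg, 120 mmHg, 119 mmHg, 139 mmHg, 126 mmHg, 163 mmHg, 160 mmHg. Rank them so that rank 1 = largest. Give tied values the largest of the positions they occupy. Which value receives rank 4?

146

Sorted (descending): 163, 163, 160, 146, 139, 126, 120, 119, 113, 106
The 2 values of 163 occupy positions 1–2 → each gets rank 2.
Rank 4 → value 146.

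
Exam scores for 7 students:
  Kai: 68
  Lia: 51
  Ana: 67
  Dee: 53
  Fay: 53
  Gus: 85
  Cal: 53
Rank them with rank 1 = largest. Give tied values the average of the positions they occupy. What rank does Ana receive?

3

Sorted (descending): 85, 68, 67, 53, 53, 53, 51
The 3 values of 53 occupy positions 4–6 → average rank 5.
Ana has value 67 → rank 3.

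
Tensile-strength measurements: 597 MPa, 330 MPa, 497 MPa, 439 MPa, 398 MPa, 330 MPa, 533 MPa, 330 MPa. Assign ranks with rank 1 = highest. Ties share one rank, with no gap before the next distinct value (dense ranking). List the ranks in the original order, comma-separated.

1, 6, 3, 4, 5, 6, 2, 6

Sorted (descending): 597, 533, 497, 439, 398, 330, 330, 330
The 3 values of 330 share dense rank 6.
Remaining distinct values take the next consecutive integers.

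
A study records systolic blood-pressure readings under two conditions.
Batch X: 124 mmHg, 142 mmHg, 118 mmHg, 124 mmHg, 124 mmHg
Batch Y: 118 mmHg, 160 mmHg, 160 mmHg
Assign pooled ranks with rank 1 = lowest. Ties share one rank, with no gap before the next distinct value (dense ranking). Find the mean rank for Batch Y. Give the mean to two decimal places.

3.00

Sorted (ascending): 118, 118, 124, 124, 124, 142, 160, 160
The 2 values of 118 share dense rank 1.
The 3 values of 124 share dense rank 2.
The 2 values of 160 share dense rank 4.
Remaining distinct values take the next consecutive integers.
Batch Y values → pooled ranks: 118→1, 160→4, 160→4
Mean rank = (1 + 4 + 4) / 3 = 3.00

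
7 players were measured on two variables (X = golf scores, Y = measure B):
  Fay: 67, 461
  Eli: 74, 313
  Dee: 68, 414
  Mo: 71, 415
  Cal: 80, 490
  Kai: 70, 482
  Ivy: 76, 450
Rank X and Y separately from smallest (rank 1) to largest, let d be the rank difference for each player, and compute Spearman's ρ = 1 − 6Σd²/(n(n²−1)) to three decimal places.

0.179

Ranks of variable 1: 1, 5, 2, 4, 7, 3, 6
Ranks of variable 2: 5, 1, 2, 3, 7, 6, 4
d = r₁ − r₂: -4, 4, 0, 1, 0, -3, 2
d²: 16, 16, 0, 1, 0, 9, 4; Σd² = 46
ρ = 1 − 6·46/(7·48) = 1 − 276/336 = 0.179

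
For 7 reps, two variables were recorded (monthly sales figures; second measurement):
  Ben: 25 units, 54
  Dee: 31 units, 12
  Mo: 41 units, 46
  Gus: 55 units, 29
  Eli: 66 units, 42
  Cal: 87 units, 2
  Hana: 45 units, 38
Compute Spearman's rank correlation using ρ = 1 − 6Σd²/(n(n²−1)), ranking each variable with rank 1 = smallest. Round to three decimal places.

Ranks of variable 1: 1, 2, 3, 5, 6, 7, 4
Ranks of variable 2: 7, 2, 6, 3, 5, 1, 4
d = r₁ − r₂: -6, 0, -3, 2, 1, 6, 0
d²: 36, 0, 9, 4, 1, 36, 0; Σd² = 86
ρ = 1 − 6·86/(7·48) = 1 − 516/336 = -0.536

-0.536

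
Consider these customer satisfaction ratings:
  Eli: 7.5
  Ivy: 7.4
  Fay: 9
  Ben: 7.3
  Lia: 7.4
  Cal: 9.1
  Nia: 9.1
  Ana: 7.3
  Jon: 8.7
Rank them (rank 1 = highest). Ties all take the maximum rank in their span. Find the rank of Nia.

Sorted (descending): 9.1, 9.1, 9, 8.7, 7.5, 7.4, 7.4, 7.3, 7.3
The 2 values of 9.1 occupy positions 1–2 → each gets rank 2.
The 2 values of 7.4 occupy positions 6–7 → each gets rank 7.
The 2 values of 7.3 occupy positions 8–9 → each gets rank 9.
Nia has value 9.1 → rank 2.

2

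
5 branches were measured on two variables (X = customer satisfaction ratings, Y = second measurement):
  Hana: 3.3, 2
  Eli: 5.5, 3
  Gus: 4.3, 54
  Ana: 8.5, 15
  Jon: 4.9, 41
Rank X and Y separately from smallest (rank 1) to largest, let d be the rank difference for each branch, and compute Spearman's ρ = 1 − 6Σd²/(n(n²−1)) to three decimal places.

0.100

Ranks of variable 1: 1, 4, 2, 5, 3
Ranks of variable 2: 1, 2, 5, 3, 4
d = r₁ − r₂: 0, 2, -3, 2, -1
d²: 0, 4, 9, 4, 1; Σd² = 18
ρ = 1 − 6·18/(5·24) = 1 − 108/120 = 0.100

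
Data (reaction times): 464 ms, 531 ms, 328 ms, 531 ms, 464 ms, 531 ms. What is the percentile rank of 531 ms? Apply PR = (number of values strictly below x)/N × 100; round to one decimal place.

50.0

N = 6.
Strictly below 531: 3. Equal to 531: 3.
PR = 3/6 × 100 = 50.0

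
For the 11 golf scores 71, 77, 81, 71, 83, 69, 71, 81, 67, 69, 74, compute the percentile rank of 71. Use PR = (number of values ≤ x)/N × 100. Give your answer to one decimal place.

N = 11.
Strictly below 71: 3. Equal to 71: 3.
PR = 6/11 × 100 = 54.5

54.5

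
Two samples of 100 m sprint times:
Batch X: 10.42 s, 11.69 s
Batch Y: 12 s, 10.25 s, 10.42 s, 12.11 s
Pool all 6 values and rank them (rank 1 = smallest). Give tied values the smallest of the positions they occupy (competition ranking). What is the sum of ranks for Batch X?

Sorted (ascending): 10.25, 10.42, 10.42, 11.69, 12, 12.11
The 2 values of 10.42 occupy positions 2–3 → each gets rank 2.
Batch X values → pooled ranks: 10.42→2, 11.69→4
Rank sum = 2 + 4 = 6

6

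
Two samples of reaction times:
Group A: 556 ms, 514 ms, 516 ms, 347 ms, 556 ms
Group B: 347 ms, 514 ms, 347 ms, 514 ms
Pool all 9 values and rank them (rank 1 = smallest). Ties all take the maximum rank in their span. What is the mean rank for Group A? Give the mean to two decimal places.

6.80

Sorted (ascending): 347, 347, 347, 514, 514, 514, 516, 556, 556
The 3 values of 347 occupy positions 1–3 → each gets rank 3.
The 3 values of 514 occupy positions 4–6 → each gets rank 6.
The 2 values of 556 occupy positions 8–9 → each gets rank 9.
Group A values → pooled ranks: 556→9, 514→6, 516→7, 347→3, 556→9
Mean rank = (9 + 6 + 7 + 3 + 9) / 5 = 6.80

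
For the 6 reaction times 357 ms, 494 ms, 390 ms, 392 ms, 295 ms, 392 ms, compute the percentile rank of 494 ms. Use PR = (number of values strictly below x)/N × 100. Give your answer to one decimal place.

N = 6.
Strictly below 494: 5. Equal to 494: 1.
PR = 5/6 × 100 = 83.3

83.3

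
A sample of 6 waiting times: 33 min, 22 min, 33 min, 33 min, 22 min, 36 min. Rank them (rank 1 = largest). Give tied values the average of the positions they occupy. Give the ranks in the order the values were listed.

3, 5.5, 3, 3, 5.5, 1

Sorted (descending): 36, 33, 33, 33, 22, 22
The 3 values of 33 occupy positions 2–4 → average rank 3.
The 2 values of 22 occupy positions 5–6 → average rank (5+6)/2 = 5.5.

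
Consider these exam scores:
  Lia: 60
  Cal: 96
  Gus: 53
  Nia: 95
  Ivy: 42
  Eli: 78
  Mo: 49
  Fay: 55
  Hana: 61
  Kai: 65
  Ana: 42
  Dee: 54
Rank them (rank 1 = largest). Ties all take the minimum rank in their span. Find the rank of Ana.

11

Sorted (descending): 96, 95, 78, 65, 61, 60, 55, 54, 53, 49, 42, 42
The 2 values of 42 occupy positions 11–12 → each gets rank 11.
Ana has value 42 → rank 11.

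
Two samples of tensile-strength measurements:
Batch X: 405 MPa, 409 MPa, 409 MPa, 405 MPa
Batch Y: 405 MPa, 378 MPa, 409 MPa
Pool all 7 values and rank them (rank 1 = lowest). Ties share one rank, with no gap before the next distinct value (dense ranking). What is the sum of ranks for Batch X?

10

Sorted (ascending): 378, 405, 405, 405, 409, 409, 409
The 3 values of 405 share dense rank 2.
The 3 values of 409 share dense rank 3.
Remaining distinct values take the next consecutive integers.
Batch X values → pooled ranks: 405→2, 409→3, 409→3, 405→2
Rank sum = 2 + 3 + 3 + 2 = 10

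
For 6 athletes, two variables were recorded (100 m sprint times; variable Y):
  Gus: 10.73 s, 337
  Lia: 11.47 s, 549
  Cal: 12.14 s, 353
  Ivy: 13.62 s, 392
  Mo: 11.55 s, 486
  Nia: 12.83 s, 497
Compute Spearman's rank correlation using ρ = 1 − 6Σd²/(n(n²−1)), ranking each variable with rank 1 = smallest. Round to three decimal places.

Ranks of variable 1: 1, 2, 4, 6, 3, 5
Ranks of variable 2: 1, 6, 2, 3, 4, 5
d = r₁ − r₂: 0, -4, 2, 3, -1, 0
d²: 0, 16, 4, 9, 1, 0; Σd² = 30
ρ = 1 − 6·30/(6·35) = 1 − 180/210 = 0.143

0.143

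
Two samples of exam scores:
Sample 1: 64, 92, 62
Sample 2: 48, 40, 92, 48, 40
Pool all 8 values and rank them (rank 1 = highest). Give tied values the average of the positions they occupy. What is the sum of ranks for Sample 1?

Sorted (descending): 92, 92, 64, 62, 48, 48, 40, 40
The 2 values of 92 occupy positions 1–2 → average rank (1+2)/2 = 1.5.
The 2 values of 48 occupy positions 5–6 → average rank (5+6)/2 = 5.5.
The 2 values of 40 occupy positions 7–8 → average rank (7+8)/2 = 7.5.
Sample 1 values → pooled ranks: 64→3, 92→1.5, 62→4
Rank sum = 3 + 1.5 + 4 = 8.5

8.5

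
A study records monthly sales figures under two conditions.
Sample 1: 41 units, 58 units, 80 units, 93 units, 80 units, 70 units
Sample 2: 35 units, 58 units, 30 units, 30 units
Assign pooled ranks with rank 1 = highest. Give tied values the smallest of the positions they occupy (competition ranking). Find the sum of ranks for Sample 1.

21

Sorted (descending): 93, 80, 80, 70, 58, 58, 41, 35, 30, 30
The 2 values of 80 occupy positions 2–3 → each gets rank 2.
The 2 values of 58 occupy positions 5–6 → each gets rank 5.
The 2 values of 30 occupy positions 9–10 → each gets rank 9.
Sample 1 values → pooled ranks: 41→7, 58→5, 80→2, 93→1, 80→2, 70→4
Rank sum = 7 + 5 + 2 + 1 + 2 + 4 = 21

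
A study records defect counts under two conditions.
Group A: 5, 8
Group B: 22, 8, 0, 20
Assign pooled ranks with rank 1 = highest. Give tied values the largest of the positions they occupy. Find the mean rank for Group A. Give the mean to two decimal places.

4.50

Sorted (descending): 22, 20, 8, 8, 5, 0
The 2 values of 8 occupy positions 3–4 → each gets rank 4.
Group A values → pooled ranks: 5→5, 8→4
Mean rank = (5 + 4) / 2 = 4.50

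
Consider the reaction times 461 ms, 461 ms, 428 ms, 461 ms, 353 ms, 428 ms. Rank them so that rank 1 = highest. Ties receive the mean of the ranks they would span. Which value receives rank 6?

353

Sorted (descending): 461, 461, 461, 428, 428, 353
The 3 values of 461 occupy positions 1–3 → average rank 2.
The 2 values of 428 occupy positions 4–5 → average rank (4+5)/2 = 4.5.
Rank 6 → value 353.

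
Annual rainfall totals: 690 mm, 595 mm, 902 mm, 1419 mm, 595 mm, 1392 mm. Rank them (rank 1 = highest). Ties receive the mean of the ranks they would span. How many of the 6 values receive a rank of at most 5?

4

Sorted (descending): 1419, 1392, 902, 690, 595, 595
The 2 values of 595 occupy positions 5–6 → average rank (5+6)/2 = 5.5.
Ranks ≤ 5: {1, 2, 3, 4} → 4 values.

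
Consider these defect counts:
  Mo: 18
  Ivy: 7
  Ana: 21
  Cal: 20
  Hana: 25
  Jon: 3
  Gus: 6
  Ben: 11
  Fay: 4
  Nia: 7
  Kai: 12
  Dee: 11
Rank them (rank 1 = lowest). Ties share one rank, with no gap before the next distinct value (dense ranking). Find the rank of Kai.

Sorted (ascending): 3, 4, 6, 7, 7, 11, 11, 12, 18, 20, 21, 25
The 2 values of 7 share dense rank 4.
The 2 values of 11 share dense rank 5.
Remaining distinct values take the next consecutive integers.
Kai has value 12 → rank 6.

6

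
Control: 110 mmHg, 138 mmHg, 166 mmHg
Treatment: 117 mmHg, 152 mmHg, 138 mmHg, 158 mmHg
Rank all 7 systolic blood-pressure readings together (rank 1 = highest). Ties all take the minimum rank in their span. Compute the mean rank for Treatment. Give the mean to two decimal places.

Sorted (descending): 166, 158, 152, 138, 138, 117, 110
The 2 values of 138 occupy positions 4–5 → each gets rank 4.
Treatment values → pooled ranks: 117→6, 152→3, 138→4, 158→2
Mean rank = (6 + 3 + 4 + 2) / 4 = 3.75

3.75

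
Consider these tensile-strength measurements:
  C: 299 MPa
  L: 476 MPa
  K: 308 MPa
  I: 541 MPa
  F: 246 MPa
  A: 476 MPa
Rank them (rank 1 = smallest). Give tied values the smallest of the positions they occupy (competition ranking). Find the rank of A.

4

Sorted (ascending): 246, 299, 308, 476, 476, 541
The 2 values of 476 occupy positions 4–5 → each gets rank 4.
A has value 476 MPa → rank 4.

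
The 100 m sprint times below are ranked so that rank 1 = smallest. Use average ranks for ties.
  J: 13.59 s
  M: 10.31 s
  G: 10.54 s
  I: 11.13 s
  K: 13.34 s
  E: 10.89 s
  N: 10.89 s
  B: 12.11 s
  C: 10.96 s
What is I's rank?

Sorted (ascending): 10.31, 10.54, 10.89, 10.89, 10.96, 11.13, 12.11, 13.34, 13.59
The 2 values of 10.89 occupy positions 3–4 → average rank (3+4)/2 = 3.5.
I has value 11.13 s → rank 6.

6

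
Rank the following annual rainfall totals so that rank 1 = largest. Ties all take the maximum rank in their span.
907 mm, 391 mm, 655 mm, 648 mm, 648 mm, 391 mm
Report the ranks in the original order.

Sorted (descending): 907, 655, 648, 648, 391, 391
The 2 values of 648 occupy positions 3–4 → each gets rank 4.
The 2 values of 391 occupy positions 5–6 → each gets rank 6.

1, 6, 2, 4, 4, 6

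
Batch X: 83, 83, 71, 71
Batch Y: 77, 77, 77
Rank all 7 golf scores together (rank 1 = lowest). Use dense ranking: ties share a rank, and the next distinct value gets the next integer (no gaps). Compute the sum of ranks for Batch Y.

6

Sorted (ascending): 71, 71, 77, 77, 77, 83, 83
The 2 values of 71 share dense rank 1.
The 3 values of 77 share dense rank 2.
The 2 values of 83 share dense rank 3.
Batch Y values → pooled ranks: 77→2, 77→2, 77→2
Rank sum = 2 + 2 + 2 = 6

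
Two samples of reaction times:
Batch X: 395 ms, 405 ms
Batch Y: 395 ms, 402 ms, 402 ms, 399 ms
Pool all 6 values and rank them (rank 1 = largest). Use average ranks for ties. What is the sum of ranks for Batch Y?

Sorted (descending): 405, 402, 402, 399, 395, 395
The 2 values of 402 occupy positions 2–3 → average rank (2+3)/2 = 2.5.
The 2 values of 395 occupy positions 5–6 → average rank (5+6)/2 = 5.5.
Batch Y values → pooled ranks: 395→5.5, 402→2.5, 402→2.5, 399→4
Rank sum = 5.5 + 2.5 + 2.5 + 4 = 14.5

14.5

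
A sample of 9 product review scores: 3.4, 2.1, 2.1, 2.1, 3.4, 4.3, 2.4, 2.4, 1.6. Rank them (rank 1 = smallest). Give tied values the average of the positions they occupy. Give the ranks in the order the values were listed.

7.5, 3, 3, 3, 7.5, 9, 5.5, 5.5, 1

Sorted (ascending): 1.6, 2.1, 2.1, 2.1, 2.4, 2.4, 3.4, 3.4, 4.3
The 3 values of 2.1 occupy positions 2–4 → average rank 3.
The 2 values of 2.4 occupy positions 5–6 → average rank (5+6)/2 = 5.5.
The 2 values of 3.4 occupy positions 7–8 → average rank (7+8)/2 = 7.5.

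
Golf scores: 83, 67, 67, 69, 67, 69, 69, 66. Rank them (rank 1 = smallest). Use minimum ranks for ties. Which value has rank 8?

83

Sorted (ascending): 66, 67, 67, 67, 69, 69, 69, 83
The 3 values of 67 occupy positions 2–4 → each gets rank 2.
The 3 values of 69 occupy positions 5–7 → each gets rank 5.
Rank 8 → value 83.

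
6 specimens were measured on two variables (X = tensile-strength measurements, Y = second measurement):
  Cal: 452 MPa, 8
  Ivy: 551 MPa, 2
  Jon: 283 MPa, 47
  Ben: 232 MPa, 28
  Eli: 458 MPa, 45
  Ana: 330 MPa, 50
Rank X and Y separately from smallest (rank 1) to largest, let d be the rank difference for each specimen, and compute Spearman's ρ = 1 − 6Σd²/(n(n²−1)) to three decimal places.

Ranks of variable 1: 4, 6, 2, 1, 5, 3
Ranks of variable 2: 2, 1, 5, 3, 4, 6
d = r₁ − r₂: 2, 5, -3, -2, 1, -3
d²: 4, 25, 9, 4, 1, 9; Σd² = 52
ρ = 1 − 6·52/(6·35) = 1 − 312/210 = -0.486

-0.486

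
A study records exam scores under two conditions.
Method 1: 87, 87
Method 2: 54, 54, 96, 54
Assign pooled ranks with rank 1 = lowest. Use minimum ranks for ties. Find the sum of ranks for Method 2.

Sorted (ascending): 54, 54, 54, 87, 87, 96
The 3 values of 54 occupy positions 1–3 → each gets rank 1.
The 2 values of 87 occupy positions 4–5 → each gets rank 4.
Method 2 values → pooled ranks: 54→1, 54→1, 96→6, 54→1
Rank sum = 1 + 1 + 6 + 1 = 9

9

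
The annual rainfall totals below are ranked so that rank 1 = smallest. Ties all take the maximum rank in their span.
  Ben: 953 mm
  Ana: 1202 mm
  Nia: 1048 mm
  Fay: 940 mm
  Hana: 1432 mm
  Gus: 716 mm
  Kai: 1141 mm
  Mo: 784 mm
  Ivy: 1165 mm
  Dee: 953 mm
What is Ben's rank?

Sorted (ascending): 716, 784, 940, 953, 953, 1048, 1141, 1165, 1202, 1432
The 2 values of 953 occupy positions 4–5 → each gets rank 5.
Ben has value 953 mm → rank 5.

5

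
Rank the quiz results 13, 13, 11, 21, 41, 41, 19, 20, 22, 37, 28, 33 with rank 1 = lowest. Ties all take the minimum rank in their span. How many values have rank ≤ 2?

Sorted (ascending): 11, 13, 13, 19, 20, 21, 22, 28, 33, 37, 41, 41
The 2 values of 13 occupy positions 2–3 → each gets rank 2.
The 2 values of 41 occupy positions 11–12 → each gets rank 11.
Ranks ≤ 2: {1, 2, 2} → 3 values.

3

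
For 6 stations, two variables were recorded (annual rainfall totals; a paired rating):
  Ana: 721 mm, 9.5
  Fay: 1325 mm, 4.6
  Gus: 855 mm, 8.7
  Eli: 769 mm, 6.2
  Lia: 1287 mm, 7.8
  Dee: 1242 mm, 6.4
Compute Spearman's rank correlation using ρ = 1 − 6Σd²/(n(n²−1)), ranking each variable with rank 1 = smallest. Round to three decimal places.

Ranks of variable 1: 1, 6, 3, 2, 5, 4
Ranks of variable 2: 6, 1, 5, 2, 4, 3
d = r₁ − r₂: -5, 5, -2, 0, 1, 1
d²: 25, 25, 4, 0, 1, 1; Σd² = 56
ρ = 1 − 6·56/(6·35) = 1 − 336/210 = -0.600

-0.600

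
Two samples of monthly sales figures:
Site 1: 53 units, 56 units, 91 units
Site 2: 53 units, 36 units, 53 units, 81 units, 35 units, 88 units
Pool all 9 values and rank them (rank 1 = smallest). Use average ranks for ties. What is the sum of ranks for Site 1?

Sorted (ascending): 35, 36, 53, 53, 53, 56, 81, 88, 91
The 3 values of 53 occupy positions 3–5 → average rank 4.
Site 1 values → pooled ranks: 53→4, 56→6, 91→9
Rank sum = 4 + 6 + 9 = 19

19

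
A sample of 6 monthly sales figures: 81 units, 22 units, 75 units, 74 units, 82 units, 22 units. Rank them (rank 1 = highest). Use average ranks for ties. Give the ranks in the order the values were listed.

2, 5.5, 3, 4, 1, 5.5

Sorted (descending): 82, 81, 75, 74, 22, 22
The 2 values of 22 occupy positions 5–6 → average rank (5+6)/2 = 5.5.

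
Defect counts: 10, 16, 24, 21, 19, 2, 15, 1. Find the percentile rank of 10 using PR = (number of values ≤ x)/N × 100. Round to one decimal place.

N = 8.
Strictly below 10: 2. Equal to 10: 1.
PR = 3/8 × 100 = 37.5

37.5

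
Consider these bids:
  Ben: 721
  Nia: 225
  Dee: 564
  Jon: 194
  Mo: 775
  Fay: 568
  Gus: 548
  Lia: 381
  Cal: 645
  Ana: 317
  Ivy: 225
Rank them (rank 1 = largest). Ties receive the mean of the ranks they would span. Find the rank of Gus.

Sorted (descending): 775, 721, 645, 568, 564, 548, 381, 317, 225, 225, 194
The 2 values of 225 occupy positions 9–10 → average rank (9+10)/2 = 9.5.
Gus has value 548 → rank 6.

6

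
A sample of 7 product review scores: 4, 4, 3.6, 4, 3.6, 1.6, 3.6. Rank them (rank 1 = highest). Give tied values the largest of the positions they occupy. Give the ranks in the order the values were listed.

3, 3, 6, 3, 6, 7, 6

Sorted (descending): 4, 4, 4, 3.6, 3.6, 3.6, 1.6
The 3 values of 4 occupy positions 1–3 → each gets rank 3.
The 3 values of 3.6 occupy positions 4–6 → each gets rank 6.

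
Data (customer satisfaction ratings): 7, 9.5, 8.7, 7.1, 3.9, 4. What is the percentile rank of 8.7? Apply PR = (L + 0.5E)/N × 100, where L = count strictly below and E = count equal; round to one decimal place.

75.0

N = 6.
Strictly below 8.7: 4. Equal to 8.7: 1.
PR = (4 + 0.5·1)/6 × 100 = 75.0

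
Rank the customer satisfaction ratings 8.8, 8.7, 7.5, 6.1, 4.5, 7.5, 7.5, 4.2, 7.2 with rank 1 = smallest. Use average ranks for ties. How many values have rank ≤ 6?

7

Sorted (ascending): 4.2, 4.5, 6.1, 7.2, 7.5, 7.5, 7.5, 8.7, 8.8
The 3 values of 7.5 occupy positions 5–7 → average rank 6.
Ranks ≤ 6: {1, 2, 3, 4, 6, 6, 6} → 7 values.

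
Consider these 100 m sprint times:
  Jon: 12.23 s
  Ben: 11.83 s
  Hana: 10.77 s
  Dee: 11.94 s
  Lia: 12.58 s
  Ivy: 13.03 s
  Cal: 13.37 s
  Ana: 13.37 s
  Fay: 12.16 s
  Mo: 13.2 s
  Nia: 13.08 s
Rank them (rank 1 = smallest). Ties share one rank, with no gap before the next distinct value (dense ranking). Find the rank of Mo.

Sorted (ascending): 10.77, 11.83, 11.94, 12.16, 12.23, 12.58, 13.03, 13.08, 13.2, 13.37, 13.37
The 2 values of 13.37 share dense rank 10.
Remaining distinct values take the next consecutive integers.
Mo has value 13.2 s → rank 9.

9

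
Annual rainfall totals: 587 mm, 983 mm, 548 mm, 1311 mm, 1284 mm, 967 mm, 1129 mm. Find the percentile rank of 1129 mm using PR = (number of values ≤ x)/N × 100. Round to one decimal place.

N = 7.
Strictly below 1129: 4. Equal to 1129: 1.
PR = 5/7 × 100 = 71.4

71.4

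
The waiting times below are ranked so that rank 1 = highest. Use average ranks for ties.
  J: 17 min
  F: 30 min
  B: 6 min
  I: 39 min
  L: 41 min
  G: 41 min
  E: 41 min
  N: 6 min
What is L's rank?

Sorted (descending): 41, 41, 41, 39, 30, 17, 6, 6
The 3 values of 41 occupy positions 1–3 → average rank 2.
The 2 values of 6 occupy positions 7–8 → average rank (7+8)/2 = 7.5.
L has value 41 min → rank 2.

2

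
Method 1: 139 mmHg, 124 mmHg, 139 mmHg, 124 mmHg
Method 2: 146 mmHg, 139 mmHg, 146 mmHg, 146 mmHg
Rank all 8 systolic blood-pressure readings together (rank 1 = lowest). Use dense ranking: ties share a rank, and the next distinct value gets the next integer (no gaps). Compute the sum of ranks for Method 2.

Sorted (ascending): 124, 124, 139, 139, 139, 146, 146, 146
The 2 values of 124 share dense rank 1.
The 3 values of 139 share dense rank 2.
The 3 values of 146 share dense rank 3.
Method 2 values → pooled ranks: 146→3, 139→2, 146→3, 146→3
Rank sum = 3 + 2 + 3 + 3 = 11

11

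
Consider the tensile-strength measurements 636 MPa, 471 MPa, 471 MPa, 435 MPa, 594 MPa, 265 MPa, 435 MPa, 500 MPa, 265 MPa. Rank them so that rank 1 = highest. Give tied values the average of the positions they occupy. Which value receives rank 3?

Sorted (descending): 636, 594, 500, 471, 471, 435, 435, 265, 265
The 2 values of 471 occupy positions 4–5 → average rank (4+5)/2 = 4.5.
The 2 values of 435 occupy positions 6–7 → average rank (6+7)/2 = 6.5.
The 2 values of 265 occupy positions 8–9 → average rank (8+9)/2 = 8.5.
Rank 3 → value 500.

500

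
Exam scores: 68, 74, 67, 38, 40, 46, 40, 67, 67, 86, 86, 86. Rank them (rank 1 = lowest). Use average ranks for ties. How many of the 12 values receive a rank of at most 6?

Sorted (ascending): 38, 40, 40, 46, 67, 67, 67, 68, 74, 86, 86, 86
The 2 values of 40 occupy positions 2–3 → average rank (2+3)/2 = 2.5.
The 3 values of 67 occupy positions 5–7 → average rank 6.
The 3 values of 86 occupy positions 10–12 → average rank 11.
Ranks ≤ 6: {1, 2.5, 2.5, 4, 6, 6, 6} → 7 values.

7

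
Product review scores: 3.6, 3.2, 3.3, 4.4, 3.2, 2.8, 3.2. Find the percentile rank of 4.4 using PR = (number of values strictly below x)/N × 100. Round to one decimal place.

N = 7.
Strictly below 4.4: 6. Equal to 4.4: 1.
PR = 6/7 × 100 = 85.7

85.7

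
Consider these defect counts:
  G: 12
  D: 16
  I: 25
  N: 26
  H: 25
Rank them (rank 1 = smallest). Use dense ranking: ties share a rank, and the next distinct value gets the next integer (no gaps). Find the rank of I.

Sorted (ascending): 12, 16, 25, 25, 26
The 2 values of 25 share dense rank 3.
Remaining distinct values take the next consecutive integers.
I has value 25 → rank 3.

3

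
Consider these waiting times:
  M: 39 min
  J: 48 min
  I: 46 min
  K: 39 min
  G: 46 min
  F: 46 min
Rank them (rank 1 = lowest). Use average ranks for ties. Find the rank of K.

Sorted (ascending): 39, 39, 46, 46, 46, 48
The 2 values of 39 occupy positions 1–2 → average rank (1+2)/2 = 1.5.
The 3 values of 46 occupy positions 3–5 → average rank 4.
K has value 39 min → rank 1.5.

1.5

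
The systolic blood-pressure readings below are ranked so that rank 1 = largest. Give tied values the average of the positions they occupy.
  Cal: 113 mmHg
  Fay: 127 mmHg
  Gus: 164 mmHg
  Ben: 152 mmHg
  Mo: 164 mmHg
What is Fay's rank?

4

Sorted (descending): 164, 164, 152, 127, 113
The 2 values of 164 occupy positions 1–2 → average rank (1+2)/2 = 1.5.
Fay has value 127 mmHg → rank 4.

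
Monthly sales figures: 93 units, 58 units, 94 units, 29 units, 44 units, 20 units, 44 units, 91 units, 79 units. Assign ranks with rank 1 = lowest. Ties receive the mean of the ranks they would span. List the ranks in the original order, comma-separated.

8, 5, 9, 2, 3.5, 1, 3.5, 7, 6

Sorted (ascending): 20, 29, 44, 44, 58, 79, 91, 93, 94
The 2 values of 44 occupy positions 3–4 → average rank (3+4)/2 = 3.5.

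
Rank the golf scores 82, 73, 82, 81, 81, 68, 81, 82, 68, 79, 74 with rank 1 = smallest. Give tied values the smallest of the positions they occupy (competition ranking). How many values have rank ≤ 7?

8

Sorted (ascending): 68, 68, 73, 74, 79, 81, 81, 81, 82, 82, 82
The 2 values of 68 occupy positions 1–2 → each gets rank 1.
The 3 values of 81 occupy positions 6–8 → each gets rank 6.
The 3 values of 82 occupy positions 9–11 → each gets rank 9.
Ranks ≤ 7: {1, 1, 3, 4, 5, 6, 6, 6} → 8 values.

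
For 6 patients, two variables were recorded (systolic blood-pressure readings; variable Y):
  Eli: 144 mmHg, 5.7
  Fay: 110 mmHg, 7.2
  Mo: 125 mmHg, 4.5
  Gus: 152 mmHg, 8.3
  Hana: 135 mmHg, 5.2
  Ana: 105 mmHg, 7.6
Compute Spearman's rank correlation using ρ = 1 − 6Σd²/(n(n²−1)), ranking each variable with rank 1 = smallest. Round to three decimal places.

0.086

Ranks of variable 1: 5, 2, 3, 6, 4, 1
Ranks of variable 2: 3, 4, 1, 6, 2, 5
d = r₁ − r₂: 2, -2, 2, 0, 2, -4
d²: 4, 4, 4, 0, 4, 16; Σd² = 32
ρ = 1 − 6·32/(6·35) = 1 − 192/210 = 0.086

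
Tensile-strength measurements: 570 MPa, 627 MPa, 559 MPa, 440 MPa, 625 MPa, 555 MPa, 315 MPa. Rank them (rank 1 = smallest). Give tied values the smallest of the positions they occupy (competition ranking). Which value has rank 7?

627

Sorted (ascending): 315, 440, 555, 559, 570, 625, 627
No ties — each value takes its position as its rank.
Rank 7 → value 627.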